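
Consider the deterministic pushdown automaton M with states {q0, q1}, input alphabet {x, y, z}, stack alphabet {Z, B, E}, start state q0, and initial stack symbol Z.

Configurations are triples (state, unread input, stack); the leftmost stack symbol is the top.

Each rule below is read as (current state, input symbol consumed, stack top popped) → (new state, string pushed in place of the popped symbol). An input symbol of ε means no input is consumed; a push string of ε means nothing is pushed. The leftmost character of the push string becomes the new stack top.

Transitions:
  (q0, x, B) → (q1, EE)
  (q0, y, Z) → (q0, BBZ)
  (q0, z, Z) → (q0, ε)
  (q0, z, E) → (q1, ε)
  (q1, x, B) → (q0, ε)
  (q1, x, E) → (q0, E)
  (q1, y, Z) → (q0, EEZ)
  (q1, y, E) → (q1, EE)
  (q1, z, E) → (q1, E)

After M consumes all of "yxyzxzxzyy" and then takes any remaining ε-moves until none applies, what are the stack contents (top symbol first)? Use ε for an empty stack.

EEEBZ

(q0, yxyzxzxzyy, Z)
  read y, top Z: go to q0, push BBZ → (q0, xyzxzxzyy, BBZ)
  read x, top B: go to q1, push EE → (q1, yzxzxzyy, EEBZ)
  read y, top E: go to q1, push EE → (q1, zxzxzyy, EEEBZ)
  read z, top E: go to q1, push E → (q1, xzxzyy, EEEBZ)
  read x, top E: go to q0, push E → (q0, zxzyy, EEEBZ)
  read z, top E: go to q1, push ε → (q1, xzyy, EEBZ)
  read x, top E: go to q0, push E → (q0, zyy, EEBZ)
  read z, top E: go to q1, push ε → (q1, yy, EBZ)
  read y, top E: go to q1, push EE → (q1, y, EEBZ)
  read y, top E: go to q1, push EE → (q1, ε, EEEBZ)
All input consumed in state q1 with stack EEEBZ.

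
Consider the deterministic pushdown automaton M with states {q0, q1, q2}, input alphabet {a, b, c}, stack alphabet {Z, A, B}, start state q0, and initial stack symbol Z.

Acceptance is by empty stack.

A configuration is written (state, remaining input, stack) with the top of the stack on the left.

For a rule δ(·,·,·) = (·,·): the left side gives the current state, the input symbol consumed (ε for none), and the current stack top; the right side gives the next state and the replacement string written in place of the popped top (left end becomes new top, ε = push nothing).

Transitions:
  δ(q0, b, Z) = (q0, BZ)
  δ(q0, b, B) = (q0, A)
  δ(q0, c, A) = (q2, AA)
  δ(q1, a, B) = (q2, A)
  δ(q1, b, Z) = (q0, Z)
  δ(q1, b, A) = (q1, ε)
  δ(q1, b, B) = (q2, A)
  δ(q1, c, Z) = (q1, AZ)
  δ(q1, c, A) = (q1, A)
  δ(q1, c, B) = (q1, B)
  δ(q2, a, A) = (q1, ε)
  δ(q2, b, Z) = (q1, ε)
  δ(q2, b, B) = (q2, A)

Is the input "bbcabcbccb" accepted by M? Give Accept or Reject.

(q0, bbcabcbccb, Z) ⊢ (q0, bcabcbccb, BZ) ⊢ (q0, cabcbccb, AZ) ⊢ (q2, abcbccb, AAZ) ⊢ (q1, bcbccb, AZ) ⊢ (q1, cbccb, Z) ⊢ (q1, bccb, AZ) ⊢ (q1, ccb, Z) ⊢ (q1, cb, AZ) ⊢ (q1, b, AZ) ⊢ (q1, ε, Z)
All input consumed; stack is Z, not empty, and no further ε-move applies.

Reject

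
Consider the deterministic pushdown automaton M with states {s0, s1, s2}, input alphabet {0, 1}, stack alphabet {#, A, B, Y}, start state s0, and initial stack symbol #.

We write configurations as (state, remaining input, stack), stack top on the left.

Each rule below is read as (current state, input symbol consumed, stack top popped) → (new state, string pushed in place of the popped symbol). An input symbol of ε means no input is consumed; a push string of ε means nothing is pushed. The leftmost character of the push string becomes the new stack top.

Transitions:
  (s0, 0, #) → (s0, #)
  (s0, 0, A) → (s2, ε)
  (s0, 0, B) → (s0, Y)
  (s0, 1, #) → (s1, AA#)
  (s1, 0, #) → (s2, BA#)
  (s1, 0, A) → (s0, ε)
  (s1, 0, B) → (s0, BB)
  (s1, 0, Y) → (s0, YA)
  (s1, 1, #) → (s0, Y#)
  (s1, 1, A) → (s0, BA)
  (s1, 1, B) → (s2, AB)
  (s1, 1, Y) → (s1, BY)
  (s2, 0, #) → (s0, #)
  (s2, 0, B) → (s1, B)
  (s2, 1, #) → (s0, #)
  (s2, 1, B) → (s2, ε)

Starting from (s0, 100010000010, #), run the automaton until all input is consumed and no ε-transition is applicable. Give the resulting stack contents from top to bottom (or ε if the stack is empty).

(s0, 100010000010, #)
  read 1, top #: go to s1, push AA# → (s1, 00010000010, AA#)
  read 0, top A: go to s0, push ε → (s0, 0010000010, A#)
  read 0, top A: go to s2, push ε → (s2, 010000010, #)
  read 0, top #: go to s0, push # → (s0, 10000010, #)
  read 1, top #: go to s1, push AA# → (s1, 0000010, AA#)
  read 0, top A: go to s0, push ε → (s0, 000010, A#)
  read 0, top A: go to s2, push ε → (s2, 00010, #)
  read 0, top #: go to s0, push # → (s0, 0010, #)
  read 0, top #: go to s0, push # → (s0, 010, #)
  read 0, top #: go to s0, push # → (s0, 10, #)
  read 1, top #: go to s1, push AA# → (s1, 0, AA#)
  read 0, top A: go to s0, push ε → (s0, ε, A#)
All input consumed in state s0 with stack A#.

A#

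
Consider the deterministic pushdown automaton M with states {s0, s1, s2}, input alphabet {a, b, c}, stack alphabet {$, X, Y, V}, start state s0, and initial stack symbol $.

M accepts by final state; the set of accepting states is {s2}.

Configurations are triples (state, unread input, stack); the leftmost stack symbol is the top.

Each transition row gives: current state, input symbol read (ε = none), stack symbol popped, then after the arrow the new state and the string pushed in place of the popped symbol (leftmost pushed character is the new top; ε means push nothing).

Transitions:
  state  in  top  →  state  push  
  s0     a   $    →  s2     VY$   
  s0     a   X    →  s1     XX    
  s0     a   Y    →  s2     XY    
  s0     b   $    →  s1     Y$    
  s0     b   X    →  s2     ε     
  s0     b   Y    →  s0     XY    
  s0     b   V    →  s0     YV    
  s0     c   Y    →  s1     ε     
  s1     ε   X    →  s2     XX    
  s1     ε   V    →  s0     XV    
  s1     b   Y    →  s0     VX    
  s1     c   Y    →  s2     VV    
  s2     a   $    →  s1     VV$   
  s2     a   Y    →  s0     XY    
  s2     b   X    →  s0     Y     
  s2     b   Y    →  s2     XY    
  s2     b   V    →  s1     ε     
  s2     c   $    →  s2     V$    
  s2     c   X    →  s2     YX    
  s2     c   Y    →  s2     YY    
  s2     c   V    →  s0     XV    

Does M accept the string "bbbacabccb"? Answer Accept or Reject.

Accept

(s0, bbbacabccb, $)
  read b, top $: go to s1, push Y$ → (s1, bbacabccb, Y$)
  read b, top Y: go to s0, push VX → (s0, bacabccb, VX$)
  read b, top V: go to s0, push YV → (s0, acabccb, YVX$)
  read a, top Y: go to s2, push XY → (s2, cabccb, XYVX$)
  read c, top X: go to s2, push YX → (s2, abccb, YXYVX$)
  read a, top Y: go to s0, push XY → (s0, bccb, XYXYVX$)
  read b, top X: go to s2, push ε → (s2, ccb, YXYVX$)
  read c, top Y: go to s2, push YY → (s2, cb, YYXYVX$)
  read c, top Y: go to s2, push YY → (s2, b, YYYXYVX$)
  read b, top Y: go to s2, push XY → (s2, ε, XYYYXYVX$)
All input consumed; state s2 ∈ F.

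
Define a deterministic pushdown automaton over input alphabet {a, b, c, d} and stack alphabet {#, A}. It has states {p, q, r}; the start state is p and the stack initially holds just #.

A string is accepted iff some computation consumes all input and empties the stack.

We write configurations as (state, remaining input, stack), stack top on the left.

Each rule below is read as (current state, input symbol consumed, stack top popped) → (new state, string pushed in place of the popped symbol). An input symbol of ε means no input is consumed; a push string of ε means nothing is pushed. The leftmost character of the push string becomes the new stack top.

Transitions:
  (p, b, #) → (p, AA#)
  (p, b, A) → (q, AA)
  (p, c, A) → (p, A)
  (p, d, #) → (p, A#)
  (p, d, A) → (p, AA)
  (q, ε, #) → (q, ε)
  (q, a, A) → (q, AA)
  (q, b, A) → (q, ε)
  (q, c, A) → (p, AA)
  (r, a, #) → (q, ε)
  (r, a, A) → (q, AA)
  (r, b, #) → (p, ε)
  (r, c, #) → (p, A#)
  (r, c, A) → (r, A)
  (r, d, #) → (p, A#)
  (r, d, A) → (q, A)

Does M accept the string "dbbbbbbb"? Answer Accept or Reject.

Reject

(p, dbbbbbbb, #)
  read d, top #: go to p, push A# → (p, bbbbbbb, A#)
  read b, top A: go to q, push AA → (q, bbbbbb, AA#)
  read b, top A: go to q, push ε → (q, bbbbb, A#)
  read b, top A: go to q, push ε → (q, bbbb, #)
  ε-move, top #: go to q, push ε → (q, bbbb, ε)
No transition applies at (q, bbbb, ε); input not fully consumed.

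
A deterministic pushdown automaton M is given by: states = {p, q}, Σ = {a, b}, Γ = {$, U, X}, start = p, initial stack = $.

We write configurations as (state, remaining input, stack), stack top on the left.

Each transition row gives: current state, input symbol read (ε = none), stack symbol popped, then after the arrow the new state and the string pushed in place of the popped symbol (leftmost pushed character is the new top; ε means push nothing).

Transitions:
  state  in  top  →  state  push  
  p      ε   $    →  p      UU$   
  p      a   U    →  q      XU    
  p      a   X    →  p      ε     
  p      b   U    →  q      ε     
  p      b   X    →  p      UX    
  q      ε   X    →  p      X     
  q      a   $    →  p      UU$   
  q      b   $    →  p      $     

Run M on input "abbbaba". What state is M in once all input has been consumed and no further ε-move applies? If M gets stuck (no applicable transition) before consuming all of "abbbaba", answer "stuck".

p

(p, abbbaba, $)
  ε-move, top $: go to p, push UU$ → (p, abbbaba, UU$)
  read a, top U: go to q, push XU → (q, bbbaba, XUU$)
  ε-move, top X: go to p, push X → (p, bbbaba, XUU$)
  read b, top X: go to p, push UX → (p, bbaba, UXUU$)
  read b, top U: go to q, push ε → (q, baba, XUU$)
  ε-move, top X: go to p, push X → (p, baba, XUU$)
  read b, top X: go to p, push UX → (p, aba, UXUU$)
  read a, top U: go to q, push XU → (q, ba, XUXUU$)
  ε-move, top X: go to p, push X → (p, ba, XUXUU$)
  read b, top X: go to p, push UX → (p, a, UXUXUU$)
  read a, top U: go to q, push XU → (q, ε, XUXUXUU$)
  ε-move, top X: go to p, push X → (p, ε, XUXUXUU$)
All input consumed; M is in state p.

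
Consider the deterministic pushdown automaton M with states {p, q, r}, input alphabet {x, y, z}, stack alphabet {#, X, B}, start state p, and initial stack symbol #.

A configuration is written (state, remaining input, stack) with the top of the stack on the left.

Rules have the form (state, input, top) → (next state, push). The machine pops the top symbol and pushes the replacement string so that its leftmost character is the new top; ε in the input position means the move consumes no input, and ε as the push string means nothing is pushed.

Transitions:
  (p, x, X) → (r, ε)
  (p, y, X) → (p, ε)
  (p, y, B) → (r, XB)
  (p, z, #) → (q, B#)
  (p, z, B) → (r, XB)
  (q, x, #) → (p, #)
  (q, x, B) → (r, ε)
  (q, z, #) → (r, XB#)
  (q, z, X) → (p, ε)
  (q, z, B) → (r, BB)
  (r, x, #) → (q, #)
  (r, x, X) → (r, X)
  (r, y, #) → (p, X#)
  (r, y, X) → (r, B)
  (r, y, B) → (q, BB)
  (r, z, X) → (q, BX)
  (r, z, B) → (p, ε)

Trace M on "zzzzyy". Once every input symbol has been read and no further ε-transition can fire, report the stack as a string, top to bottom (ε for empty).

(p, zzzzyy, #)
  read z, top #: go to q, push B# → (q, zzzyy, B#)
  read z, top B: go to r, push BB → (r, zzyy, BB#)
  read z, top B: go to p, push ε → (p, zyy, B#)
  read z, top B: go to r, push XB → (r, yy, XB#)
  read y, top X: go to r, push B → (r, y, BB#)
  read y, top B: go to q, push BB → (q, ε, BBB#)
All input consumed in state q with stack BBB#.

BBB#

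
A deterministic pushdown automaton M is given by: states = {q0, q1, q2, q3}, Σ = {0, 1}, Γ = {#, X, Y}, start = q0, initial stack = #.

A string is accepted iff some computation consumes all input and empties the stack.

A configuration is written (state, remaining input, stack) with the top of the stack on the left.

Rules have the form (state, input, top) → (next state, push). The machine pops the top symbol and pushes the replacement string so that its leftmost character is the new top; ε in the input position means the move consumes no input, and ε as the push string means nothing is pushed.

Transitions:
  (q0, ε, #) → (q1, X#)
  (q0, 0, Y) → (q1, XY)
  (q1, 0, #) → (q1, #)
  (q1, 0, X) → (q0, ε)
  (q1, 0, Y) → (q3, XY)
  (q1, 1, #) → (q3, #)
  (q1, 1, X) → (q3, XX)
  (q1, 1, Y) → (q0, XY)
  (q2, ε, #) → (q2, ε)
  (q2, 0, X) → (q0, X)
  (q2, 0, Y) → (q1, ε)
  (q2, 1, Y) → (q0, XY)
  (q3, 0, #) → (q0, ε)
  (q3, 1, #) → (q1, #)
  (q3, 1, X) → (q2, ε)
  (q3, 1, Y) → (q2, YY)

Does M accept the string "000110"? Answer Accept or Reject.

(q0, 000110, #) ⊢ (q1, 000110, X#) ⊢ (q0, 00110, #) ⊢ (q1, 00110, X#) ⊢ (q0, 0110, #) ⊢ (q1, 0110, X#) ⊢ (q0, 110, #) ⊢ (q1, 110, X#) ⊢ (q3, 10, XX#) ⊢ (q2, 0, X#) ⊢ (q0, ε, X#)
All input consumed; stack is X#, not empty, and no further ε-move applies.

Reject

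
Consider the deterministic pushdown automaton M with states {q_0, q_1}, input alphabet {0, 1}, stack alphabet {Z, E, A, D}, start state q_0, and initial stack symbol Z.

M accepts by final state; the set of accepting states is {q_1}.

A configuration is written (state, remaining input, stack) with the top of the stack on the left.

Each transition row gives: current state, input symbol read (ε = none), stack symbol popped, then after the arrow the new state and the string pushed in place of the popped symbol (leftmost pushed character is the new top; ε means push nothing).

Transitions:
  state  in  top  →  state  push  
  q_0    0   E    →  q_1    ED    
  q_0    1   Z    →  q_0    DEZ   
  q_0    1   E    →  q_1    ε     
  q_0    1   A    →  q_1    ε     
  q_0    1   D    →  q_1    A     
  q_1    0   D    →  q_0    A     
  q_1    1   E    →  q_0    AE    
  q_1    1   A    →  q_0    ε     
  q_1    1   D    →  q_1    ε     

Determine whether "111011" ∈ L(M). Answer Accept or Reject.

Accept

(q_0, 111011, Z)
  read 1, top Z: go to q_0, push DEZ → (q_0, 11011, DEZ)
  read 1, top D: go to q_1, push A → (q_1, 1011, AEZ)
  read 1, top A: go to q_0, push ε → (q_0, 011, EZ)
  read 0, top E: go to q_1, push ED → (q_1, 11, EDZ)
  read 1, top E: go to q_0, push AE → (q_0, 1, AEDZ)
  read 1, top A: go to q_1, push ε → (q_1, ε, EDZ)
All input consumed; state q_1 ∈ F.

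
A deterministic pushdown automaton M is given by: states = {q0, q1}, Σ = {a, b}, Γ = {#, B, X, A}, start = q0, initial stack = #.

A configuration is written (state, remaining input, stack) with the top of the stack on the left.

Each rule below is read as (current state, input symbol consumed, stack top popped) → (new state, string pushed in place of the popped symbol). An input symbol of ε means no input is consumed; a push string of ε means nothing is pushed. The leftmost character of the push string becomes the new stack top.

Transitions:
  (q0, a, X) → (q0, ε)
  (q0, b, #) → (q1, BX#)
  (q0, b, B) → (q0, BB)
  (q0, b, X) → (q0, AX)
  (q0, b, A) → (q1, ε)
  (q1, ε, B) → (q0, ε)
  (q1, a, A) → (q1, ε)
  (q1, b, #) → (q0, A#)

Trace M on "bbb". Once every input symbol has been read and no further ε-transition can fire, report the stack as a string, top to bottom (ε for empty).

(q0, bbb, #) ⊢ (q1, bb, BX#) ⊢ (q0, bb, X#) ⊢ (q0, b, AX#) ⊢ (q1, ε, X#)
All input consumed in state q1 with stack X#.

X#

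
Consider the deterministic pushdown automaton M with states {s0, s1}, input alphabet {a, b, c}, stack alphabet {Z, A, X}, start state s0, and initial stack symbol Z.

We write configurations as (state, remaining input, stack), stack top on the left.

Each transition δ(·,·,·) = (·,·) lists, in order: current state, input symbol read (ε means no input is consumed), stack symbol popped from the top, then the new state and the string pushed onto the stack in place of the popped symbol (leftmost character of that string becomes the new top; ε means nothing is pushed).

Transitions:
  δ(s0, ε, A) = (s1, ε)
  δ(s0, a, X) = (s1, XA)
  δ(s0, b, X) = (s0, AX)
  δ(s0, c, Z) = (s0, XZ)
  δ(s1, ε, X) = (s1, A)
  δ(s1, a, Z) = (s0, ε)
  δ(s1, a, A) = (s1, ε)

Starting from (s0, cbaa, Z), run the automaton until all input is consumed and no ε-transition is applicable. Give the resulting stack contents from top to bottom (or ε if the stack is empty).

(s0, cbaa, Z)
  read c, top Z: go to s0, push XZ → (s0, baa, XZ)
  read b, top X: go to s0, push AX → (s0, aa, AXZ)
  ε-move, top A: go to s1, push ε → (s1, aa, XZ)
  ε-move, top X: go to s1, push A → (s1, aa, AZ)
  read a, top A: go to s1, push ε → (s1, a, Z)
  read a, top Z: go to s0, push ε → (s0, ε, ε)
All input consumed in state s0 with stack ε.

ε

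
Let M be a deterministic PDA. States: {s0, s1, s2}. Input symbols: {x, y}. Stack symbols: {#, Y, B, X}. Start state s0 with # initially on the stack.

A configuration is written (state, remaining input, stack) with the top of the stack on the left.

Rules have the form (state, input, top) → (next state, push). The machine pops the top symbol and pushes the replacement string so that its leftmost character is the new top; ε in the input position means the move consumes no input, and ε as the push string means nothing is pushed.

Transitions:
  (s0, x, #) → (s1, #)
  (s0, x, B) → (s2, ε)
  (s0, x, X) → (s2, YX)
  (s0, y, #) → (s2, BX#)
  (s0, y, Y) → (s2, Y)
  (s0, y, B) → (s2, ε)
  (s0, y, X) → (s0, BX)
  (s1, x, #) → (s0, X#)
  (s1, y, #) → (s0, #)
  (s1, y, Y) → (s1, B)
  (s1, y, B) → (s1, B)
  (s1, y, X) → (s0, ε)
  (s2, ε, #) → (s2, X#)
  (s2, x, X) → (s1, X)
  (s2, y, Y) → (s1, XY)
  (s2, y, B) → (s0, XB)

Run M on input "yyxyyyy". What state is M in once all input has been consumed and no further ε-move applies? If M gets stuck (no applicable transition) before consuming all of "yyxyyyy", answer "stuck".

(s0, yyxyyyy, #) ⊢ (s2, yxyyyy, BX#) ⊢ (s0, xyyyy, XBX#) ⊢ (s2, yyyy, YXBX#) ⊢ (s1, yyy, XYXBX#) ⊢ (s0, yy, YXBX#) ⊢ (s2, y, YXBX#) ⊢ (s1, ε, XYXBX#)
All input consumed; M is in state s1.

s1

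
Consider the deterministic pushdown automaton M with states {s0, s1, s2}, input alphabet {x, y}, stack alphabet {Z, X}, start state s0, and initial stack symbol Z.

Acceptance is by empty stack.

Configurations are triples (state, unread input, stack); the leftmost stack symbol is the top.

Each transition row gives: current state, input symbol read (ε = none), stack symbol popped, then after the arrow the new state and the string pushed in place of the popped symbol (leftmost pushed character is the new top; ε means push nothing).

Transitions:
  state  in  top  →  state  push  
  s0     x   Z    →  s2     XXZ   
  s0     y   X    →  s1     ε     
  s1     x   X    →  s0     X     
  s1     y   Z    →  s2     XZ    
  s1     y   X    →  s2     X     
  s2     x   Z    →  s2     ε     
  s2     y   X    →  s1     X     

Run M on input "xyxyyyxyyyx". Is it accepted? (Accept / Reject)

Reject

(s0, xyxyyyxyyyx, Z) ⊢ (s2, yxyyyxyyyx, XXZ) ⊢ (s1, xyyyxyyyx, XXZ) ⊢ (s0, yyyxyyyx, XXZ) ⊢ (s1, yyxyyyx, XZ) ⊢ (s2, yxyyyx, XZ) ⊢ (s1, xyyyx, XZ) ⊢ (s0, yyyx, XZ) ⊢ (s1, yyx, Z) ⊢ (s2, yx, XZ) ⊢ (s1, x, XZ) ⊢ (s0, ε, XZ)
All input consumed; stack is XZ, not empty, and no further ε-move applies.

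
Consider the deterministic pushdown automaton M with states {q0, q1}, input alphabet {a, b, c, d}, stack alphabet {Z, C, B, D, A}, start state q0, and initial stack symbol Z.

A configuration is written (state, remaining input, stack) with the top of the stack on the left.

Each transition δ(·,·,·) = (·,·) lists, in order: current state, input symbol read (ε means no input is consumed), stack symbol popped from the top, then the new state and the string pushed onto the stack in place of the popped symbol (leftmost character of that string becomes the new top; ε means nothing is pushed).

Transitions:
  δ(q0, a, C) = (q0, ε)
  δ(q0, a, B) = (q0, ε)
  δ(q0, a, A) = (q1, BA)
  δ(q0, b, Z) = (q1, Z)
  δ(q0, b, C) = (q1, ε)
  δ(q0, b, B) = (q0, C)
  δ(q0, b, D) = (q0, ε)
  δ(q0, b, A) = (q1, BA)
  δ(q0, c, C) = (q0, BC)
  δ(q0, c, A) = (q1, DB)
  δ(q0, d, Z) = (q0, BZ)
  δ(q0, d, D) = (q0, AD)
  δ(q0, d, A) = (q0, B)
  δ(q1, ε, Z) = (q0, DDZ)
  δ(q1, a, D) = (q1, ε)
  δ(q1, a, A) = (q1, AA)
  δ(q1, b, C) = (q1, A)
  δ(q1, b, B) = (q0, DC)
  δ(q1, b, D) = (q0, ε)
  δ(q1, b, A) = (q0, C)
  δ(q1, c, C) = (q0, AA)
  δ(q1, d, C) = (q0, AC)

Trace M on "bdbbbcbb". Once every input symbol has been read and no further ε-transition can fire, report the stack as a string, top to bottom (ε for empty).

(q0, bdbbbcbb, Z)
  read b, top Z: go to q1, push Z → (q1, dbbbcbb, Z)
  ε-move, top Z: go to q0, push DDZ → (q0, dbbbcbb, DDZ)
  read d, top D: go to q0, push AD → (q0, bbbcbb, ADDZ)
  read b, top A: go to q1, push BA → (q1, bbcbb, BADDZ)
  read b, top B: go to q0, push DC → (q0, bcbb, DCADDZ)
  read b, top D: go to q0, push ε → (q0, cbb, CADDZ)
  read c, top C: go to q0, push BC → (q0, bb, BCADDZ)
  read b, top B: go to q0, push C → (q0, b, CCADDZ)
  read b, top C: go to q1, push ε → (q1, ε, CADDZ)
All input consumed in state q1 with stack CADDZ.

CADDZ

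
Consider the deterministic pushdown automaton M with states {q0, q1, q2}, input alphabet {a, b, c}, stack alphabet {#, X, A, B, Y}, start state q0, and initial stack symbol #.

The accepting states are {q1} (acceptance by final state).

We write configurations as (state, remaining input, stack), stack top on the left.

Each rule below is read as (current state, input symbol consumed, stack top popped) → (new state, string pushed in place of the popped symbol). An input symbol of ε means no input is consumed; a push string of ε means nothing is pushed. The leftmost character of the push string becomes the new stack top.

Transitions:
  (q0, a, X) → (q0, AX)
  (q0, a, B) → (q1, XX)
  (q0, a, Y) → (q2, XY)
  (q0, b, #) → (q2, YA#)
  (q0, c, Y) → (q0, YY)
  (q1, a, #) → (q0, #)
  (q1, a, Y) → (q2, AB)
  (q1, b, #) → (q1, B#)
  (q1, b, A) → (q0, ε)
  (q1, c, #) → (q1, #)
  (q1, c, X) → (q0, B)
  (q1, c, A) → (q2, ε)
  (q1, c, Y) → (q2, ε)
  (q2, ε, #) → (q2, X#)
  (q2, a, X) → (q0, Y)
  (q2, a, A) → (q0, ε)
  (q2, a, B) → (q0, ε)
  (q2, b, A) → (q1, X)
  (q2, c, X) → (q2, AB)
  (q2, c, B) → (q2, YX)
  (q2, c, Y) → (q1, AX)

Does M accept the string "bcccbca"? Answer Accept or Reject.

(q0, bcccbca, #) ⊢ (q2, cccbca, YA#) ⊢ (q1, ccbca, AXA#) ⊢ (q2, cbca, XA#) ⊢ (q2, bca, ABA#) ⊢ (q1, ca, XBA#) ⊢ (q0, a, BBA#) ⊢ (q1, ε, XXBA#)
All input consumed; state q1 ∈ F.

Accept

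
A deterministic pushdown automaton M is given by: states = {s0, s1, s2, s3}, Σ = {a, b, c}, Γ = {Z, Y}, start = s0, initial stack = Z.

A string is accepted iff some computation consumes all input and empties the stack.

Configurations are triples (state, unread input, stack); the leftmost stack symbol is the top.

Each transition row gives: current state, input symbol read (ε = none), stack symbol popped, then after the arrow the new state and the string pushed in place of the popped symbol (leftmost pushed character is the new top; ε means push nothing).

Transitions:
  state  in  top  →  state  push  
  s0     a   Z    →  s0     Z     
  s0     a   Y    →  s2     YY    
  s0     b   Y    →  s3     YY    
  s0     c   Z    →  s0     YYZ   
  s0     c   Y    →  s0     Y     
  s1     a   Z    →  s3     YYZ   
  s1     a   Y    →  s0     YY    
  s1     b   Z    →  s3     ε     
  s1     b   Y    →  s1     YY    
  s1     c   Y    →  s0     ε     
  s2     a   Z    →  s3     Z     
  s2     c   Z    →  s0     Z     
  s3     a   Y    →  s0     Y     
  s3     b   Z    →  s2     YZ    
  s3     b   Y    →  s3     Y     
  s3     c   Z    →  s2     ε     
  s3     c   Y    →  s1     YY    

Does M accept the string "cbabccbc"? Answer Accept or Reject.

Reject

(s0, cbabccbc, Z) ⊢ (s0, babccbc, YYZ) ⊢ (s3, abccbc, YYYZ) ⊢ (s0, bccbc, YYYZ) ⊢ (s3, ccbc, YYYYZ) ⊢ (s1, cbc, YYYYYZ) ⊢ (s0, bc, YYYYZ) ⊢ (s3, c, YYYYYZ) ⊢ (s1, ε, YYYYYYZ)
All input consumed; stack is YYYYYYZ, not empty, and no further ε-move applies.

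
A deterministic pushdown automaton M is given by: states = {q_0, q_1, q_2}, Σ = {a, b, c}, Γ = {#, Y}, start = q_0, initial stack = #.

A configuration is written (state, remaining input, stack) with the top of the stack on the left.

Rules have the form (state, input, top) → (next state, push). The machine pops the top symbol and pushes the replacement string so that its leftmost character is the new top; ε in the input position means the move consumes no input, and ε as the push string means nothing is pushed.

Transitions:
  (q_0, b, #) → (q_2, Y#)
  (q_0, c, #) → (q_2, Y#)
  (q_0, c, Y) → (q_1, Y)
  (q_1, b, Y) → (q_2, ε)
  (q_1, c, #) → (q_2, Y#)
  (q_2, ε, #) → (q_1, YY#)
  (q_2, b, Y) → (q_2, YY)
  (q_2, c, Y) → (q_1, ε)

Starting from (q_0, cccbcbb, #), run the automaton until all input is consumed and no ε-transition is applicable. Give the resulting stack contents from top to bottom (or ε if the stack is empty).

Y#

(q_0, cccbcbb, #) ⊢ (q_2, ccbcbb, Y#) ⊢ (q_1, cbcbb, #) ⊢ (q_2, bcbb, Y#) ⊢ (q_2, cbb, YY#) ⊢ (q_1, bb, Y#) ⊢ (q_2, b, #) ⊢ (q_1, b, YY#) ⊢ (q_2, ε, Y#)
All input consumed in state q_2 with stack Y#.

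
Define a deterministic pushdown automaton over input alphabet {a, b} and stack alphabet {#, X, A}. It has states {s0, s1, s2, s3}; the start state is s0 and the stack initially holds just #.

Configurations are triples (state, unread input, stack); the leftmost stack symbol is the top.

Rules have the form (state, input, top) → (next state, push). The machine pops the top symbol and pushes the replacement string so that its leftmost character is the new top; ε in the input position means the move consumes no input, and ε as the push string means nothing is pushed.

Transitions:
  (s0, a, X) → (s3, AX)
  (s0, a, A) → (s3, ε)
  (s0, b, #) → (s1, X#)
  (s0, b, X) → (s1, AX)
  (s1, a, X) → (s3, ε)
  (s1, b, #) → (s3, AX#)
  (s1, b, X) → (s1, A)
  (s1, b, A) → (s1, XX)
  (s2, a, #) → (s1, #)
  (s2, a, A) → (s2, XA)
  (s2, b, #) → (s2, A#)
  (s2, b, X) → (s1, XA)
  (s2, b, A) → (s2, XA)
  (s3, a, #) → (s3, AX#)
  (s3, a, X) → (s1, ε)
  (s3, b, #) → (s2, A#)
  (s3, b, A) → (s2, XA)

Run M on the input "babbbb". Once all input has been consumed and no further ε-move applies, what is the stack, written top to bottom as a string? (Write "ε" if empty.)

AAA#

(s0, babbbb, #)
  read b, top #: go to s1, push X# → (s1, abbbb, X#)
  read a, top X: go to s3, push ε → (s3, bbbb, #)
  read b, top #: go to s2, push A# → (s2, bbb, A#)
  read b, top A: go to s2, push XA → (s2, bb, XA#)
  read b, top X: go to s1, push XA → (s1, b, XAA#)
  read b, top X: go to s1, push A → (s1, ε, AAA#)
All input consumed in state s1 with stack AAA#.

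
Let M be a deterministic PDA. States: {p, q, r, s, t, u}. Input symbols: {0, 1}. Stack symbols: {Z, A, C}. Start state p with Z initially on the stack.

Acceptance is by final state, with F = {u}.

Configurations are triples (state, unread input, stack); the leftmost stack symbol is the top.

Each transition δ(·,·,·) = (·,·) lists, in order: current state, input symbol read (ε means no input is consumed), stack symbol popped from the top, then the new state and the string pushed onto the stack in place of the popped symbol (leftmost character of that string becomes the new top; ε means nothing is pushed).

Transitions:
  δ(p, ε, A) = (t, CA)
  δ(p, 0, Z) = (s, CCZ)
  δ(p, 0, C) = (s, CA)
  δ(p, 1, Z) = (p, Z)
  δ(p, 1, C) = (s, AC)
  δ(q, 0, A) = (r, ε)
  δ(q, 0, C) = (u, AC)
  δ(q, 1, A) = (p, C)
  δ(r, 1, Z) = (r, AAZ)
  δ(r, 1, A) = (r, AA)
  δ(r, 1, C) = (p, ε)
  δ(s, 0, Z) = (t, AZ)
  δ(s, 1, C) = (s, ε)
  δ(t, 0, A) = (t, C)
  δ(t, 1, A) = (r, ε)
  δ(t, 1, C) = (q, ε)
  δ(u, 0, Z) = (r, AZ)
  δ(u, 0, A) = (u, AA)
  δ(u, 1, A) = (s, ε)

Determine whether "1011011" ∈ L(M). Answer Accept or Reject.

Reject

(p, 1011011, Z)
  read 1, top Z: go to p, push Z → (p, 011011, Z)
  read 0, top Z: go to s, push CCZ → (s, 11011, CCZ)
  read 1, top C: go to s, push ε → (s, 1011, CZ)
  read 1, top C: go to s, push ε → (s, 011, Z)
  read 0, top Z: go to t, push AZ → (t, 11, AZ)
  read 1, top A: go to r, push ε → (r, 1, Z)
  read 1, top Z: go to r, push AAZ → (r, ε, AAZ)
All input consumed; state r ∉ F and no further ε-move applies.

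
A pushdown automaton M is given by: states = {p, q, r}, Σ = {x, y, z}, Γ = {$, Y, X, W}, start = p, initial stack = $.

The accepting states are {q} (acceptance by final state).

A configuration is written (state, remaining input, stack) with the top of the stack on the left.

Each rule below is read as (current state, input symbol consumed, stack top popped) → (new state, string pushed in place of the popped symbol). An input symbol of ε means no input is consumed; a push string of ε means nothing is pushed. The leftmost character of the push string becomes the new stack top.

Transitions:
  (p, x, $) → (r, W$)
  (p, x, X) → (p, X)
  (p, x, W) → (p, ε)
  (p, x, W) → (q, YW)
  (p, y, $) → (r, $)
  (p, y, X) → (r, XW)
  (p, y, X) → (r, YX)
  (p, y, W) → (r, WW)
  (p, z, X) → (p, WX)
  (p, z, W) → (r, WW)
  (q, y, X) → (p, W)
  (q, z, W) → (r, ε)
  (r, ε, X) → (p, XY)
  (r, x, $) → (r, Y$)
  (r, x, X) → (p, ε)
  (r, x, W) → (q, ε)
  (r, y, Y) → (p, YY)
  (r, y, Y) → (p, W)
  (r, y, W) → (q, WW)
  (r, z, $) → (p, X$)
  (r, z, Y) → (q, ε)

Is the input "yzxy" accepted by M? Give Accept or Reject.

Reject

No computation consumes all input and reaches a final state.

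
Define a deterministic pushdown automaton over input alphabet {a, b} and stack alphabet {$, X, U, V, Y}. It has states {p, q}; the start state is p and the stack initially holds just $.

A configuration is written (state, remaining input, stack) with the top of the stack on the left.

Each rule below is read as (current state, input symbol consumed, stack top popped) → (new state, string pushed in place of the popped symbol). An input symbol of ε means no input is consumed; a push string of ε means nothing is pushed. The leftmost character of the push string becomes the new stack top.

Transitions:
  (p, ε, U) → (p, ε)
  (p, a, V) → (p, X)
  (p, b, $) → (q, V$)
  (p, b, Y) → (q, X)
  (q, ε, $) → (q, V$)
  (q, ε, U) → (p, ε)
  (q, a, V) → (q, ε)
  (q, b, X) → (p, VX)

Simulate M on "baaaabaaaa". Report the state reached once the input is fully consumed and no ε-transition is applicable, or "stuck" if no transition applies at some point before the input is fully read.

stuck

(p, baaaabaaaa, $)
  read b, top $: go to q, push V$ → (q, aaaabaaaa, V$)
  read a, top V: go to q, push ε → (q, aaabaaaa, $)
  ε-move, top $: go to q, push V$ → (q, aaabaaaa, V$)
  read a, top V: go to q, push ε → (q, aabaaaa, $)
  ε-move, top $: go to q, push V$ → (q, aabaaaa, V$)
  read a, top V: go to q, push ε → (q, abaaaa, $)
  ε-move, top $: go to q, push V$ → (q, abaaaa, V$)
  read a, top V: go to q, push ε → (q, baaaa, $)
  ε-move, top $: go to q, push V$ → (q, baaaa, V$)
No transition for (q, b, top V); M blocks with input baaaa remaining.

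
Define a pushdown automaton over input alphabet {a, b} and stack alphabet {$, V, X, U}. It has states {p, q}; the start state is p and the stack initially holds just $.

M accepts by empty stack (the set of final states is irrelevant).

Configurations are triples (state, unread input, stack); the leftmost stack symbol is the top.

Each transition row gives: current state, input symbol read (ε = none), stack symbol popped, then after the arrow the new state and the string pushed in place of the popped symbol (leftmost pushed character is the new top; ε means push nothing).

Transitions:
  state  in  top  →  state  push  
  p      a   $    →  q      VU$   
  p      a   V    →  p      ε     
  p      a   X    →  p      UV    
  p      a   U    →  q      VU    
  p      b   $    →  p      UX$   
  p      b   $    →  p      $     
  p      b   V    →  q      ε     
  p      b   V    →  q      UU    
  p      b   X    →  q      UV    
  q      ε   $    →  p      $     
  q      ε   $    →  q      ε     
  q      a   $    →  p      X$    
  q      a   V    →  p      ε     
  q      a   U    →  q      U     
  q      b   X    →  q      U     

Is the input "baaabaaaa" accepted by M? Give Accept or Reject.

Reject

No computation consumes all input and empties the stack.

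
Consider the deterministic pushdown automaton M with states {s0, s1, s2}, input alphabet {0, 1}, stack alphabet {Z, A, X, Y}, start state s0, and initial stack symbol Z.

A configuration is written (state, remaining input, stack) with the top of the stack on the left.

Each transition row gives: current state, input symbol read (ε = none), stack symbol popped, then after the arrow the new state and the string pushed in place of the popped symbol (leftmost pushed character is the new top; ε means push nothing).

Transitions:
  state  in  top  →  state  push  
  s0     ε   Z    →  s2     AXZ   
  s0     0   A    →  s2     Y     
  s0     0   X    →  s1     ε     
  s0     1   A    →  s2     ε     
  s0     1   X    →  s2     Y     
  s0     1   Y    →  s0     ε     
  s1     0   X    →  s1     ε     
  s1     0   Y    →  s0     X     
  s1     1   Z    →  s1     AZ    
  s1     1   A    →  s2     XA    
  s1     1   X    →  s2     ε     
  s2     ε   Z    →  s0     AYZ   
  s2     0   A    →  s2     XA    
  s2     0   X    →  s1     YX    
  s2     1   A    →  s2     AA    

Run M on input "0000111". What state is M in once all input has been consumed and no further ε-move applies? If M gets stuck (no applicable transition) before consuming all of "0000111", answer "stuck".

(s0, 0000111, Z)
  ε-move, top Z: go to s2, push AXZ → (s2, 0000111, AXZ)
  read 0, top A: go to s2, push XA → (s2, 000111, XAXZ)
  read 0, top X: go to s1, push YX → (s1, 00111, YXAXZ)
  read 0, top Y: go to s0, push X → (s0, 0111, XXAXZ)
  read 0, top X: go to s1, push ε → (s1, 111, XAXZ)
  read 1, top X: go to s2, push ε → (s2, 11, AXZ)
  read 1, top A: go to s2, push AA → (s2, 1, AAXZ)
  read 1, top A: go to s2, push AA → (s2, ε, AAAXZ)
All input consumed; M is in state s2.

s2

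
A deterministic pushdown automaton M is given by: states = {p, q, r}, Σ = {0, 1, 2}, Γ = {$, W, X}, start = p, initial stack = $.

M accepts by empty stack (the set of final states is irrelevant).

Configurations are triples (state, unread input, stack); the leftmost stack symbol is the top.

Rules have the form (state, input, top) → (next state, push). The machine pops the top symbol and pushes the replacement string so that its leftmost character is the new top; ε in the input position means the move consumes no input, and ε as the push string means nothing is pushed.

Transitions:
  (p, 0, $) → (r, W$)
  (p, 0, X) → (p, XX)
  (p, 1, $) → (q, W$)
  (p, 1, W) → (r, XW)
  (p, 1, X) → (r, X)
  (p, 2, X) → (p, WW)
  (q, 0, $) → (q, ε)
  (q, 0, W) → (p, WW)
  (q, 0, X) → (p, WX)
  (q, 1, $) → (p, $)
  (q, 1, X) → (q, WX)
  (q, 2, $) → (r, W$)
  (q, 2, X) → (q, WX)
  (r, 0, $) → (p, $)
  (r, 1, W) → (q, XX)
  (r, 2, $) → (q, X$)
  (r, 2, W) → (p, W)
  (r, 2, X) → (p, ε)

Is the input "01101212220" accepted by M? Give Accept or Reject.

Reject

(p, 01101212220, $)
  read 0, top $: go to r, push W$ → (r, 1101212220, W$)
  read 1, top W: go to q, push XX → (q, 101212220, XX$)
  read 1, top X: go to q, push WX → (q, 01212220, WXX$)
  read 0, top W: go to p, push WW → (p, 1212220, WWXX$)
  read 1, top W: go to r, push XW → (r, 212220, XWWXX$)
  read 2, top X: go to p, push ε → (p, 12220, WWXX$)
  read 1, top W: go to r, push XW → (r, 2220, XWWXX$)
  read 2, top X: go to p, push ε → (p, 220, WWXX$)
No transition applies at (p, 220, WWXX$); input not fully consumed.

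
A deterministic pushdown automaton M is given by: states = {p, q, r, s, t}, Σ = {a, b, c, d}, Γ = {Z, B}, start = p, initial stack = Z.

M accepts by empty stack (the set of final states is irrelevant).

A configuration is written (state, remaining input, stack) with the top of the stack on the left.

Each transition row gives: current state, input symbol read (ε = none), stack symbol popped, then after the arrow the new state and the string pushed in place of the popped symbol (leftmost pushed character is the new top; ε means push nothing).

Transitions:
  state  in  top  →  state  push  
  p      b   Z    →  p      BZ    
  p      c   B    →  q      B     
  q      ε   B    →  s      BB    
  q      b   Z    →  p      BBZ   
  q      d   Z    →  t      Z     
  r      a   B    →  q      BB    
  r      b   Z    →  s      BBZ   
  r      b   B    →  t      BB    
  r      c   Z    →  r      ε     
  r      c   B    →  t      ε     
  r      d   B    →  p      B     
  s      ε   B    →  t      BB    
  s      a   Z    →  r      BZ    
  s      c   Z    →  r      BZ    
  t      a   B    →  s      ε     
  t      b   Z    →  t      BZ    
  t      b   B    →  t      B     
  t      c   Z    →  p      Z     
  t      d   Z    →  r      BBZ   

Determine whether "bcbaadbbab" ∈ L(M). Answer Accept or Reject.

Reject

(p, bcbaadbbab, Z)
  read b, top Z: go to p, push BZ → (p, cbaadbbab, BZ)
  read c, top B: go to q, push B → (q, baadbbab, BZ)
  ε-move, top B: go to s, push BB → (s, baadbbab, BBZ)
  ε-move, top B: go to t, push BB → (t, baadbbab, BBBZ)
  read b, top B: go to t, push B → (t, aadbbab, BBBZ)
  read a, top B: go to s, push ε → (s, adbbab, BBZ)
  ε-move, top B: go to t, push BB → (t, adbbab, BBBZ)
  read a, top B: go to s, push ε → (s, dbbab, BBZ)
  ε-move, top B: go to t, push BB → (t, dbbab, BBBZ)
No transition applies at (t, dbbab, BBBZ); input not fully consumed.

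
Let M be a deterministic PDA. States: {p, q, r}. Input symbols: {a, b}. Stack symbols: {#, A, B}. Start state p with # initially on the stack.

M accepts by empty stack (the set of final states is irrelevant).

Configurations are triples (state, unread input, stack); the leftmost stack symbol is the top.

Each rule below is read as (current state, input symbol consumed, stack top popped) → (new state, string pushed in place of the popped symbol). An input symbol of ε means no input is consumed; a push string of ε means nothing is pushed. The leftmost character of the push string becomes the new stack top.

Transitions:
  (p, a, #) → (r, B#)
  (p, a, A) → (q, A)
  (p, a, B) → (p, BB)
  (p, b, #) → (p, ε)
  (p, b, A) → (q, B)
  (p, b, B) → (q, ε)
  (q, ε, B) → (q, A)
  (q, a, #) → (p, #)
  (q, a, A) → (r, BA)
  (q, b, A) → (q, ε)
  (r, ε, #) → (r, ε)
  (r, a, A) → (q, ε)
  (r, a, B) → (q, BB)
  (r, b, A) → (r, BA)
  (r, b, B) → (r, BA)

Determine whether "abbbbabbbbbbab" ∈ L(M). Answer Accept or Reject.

(p, abbbbabbbbbbab, #) ⊢ (r, bbbbabbbbbbab, B#) ⊢ (r, bbbabbbbbbab, BA#) ⊢ (r, bbabbbbbbab, BAA#) ⊢ (r, babbbbbbab, BAAA#) ⊢ (r, abbbbbbab, BAAAA#) ⊢ (q, bbbbbbab, BBAAAA#) ⊢ (q, bbbbbbab, ABAAAA#) ⊢ (q, bbbbbab, BAAAA#) ⊢ (q, bbbbbab, AAAAA#) ⊢ (q, bbbbab, AAAA#) ⊢ (q, bbbab, AAA#) ⊢ (q, bbab, AA#) ⊢ (q, bab, A#) ⊢ (q, ab, #) ⊢ (p, b, #) ⊢ (p, ε, ε)
All input consumed and the stack is empty.

Accept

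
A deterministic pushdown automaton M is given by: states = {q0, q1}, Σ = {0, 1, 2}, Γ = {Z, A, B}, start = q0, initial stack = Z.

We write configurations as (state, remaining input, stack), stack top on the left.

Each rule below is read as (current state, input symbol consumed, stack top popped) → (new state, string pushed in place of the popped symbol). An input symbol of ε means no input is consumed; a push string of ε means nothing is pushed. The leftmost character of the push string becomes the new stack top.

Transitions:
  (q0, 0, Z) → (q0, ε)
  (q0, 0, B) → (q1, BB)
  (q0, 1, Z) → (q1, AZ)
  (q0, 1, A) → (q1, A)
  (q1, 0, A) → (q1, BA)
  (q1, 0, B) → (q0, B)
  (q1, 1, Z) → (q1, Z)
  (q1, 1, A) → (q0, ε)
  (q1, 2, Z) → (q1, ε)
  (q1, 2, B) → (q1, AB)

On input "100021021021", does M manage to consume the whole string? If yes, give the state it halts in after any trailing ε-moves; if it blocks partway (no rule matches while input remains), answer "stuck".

(q0, 100021021021, Z)
  read 1, top Z: go to q1, push AZ → (q1, 00021021021, AZ)
  read 0, top A: go to q1, push BA → (q1, 0021021021, BAZ)
  read 0, top B: go to q0, push B → (q0, 021021021, BAZ)
  read 0, top B: go to q1, push BB → (q1, 21021021, BBAZ)
  read 2, top B: go to q1, push AB → (q1, 1021021, ABBAZ)
  read 1, top A: go to q0, push ε → (q0, 021021, BBAZ)
  read 0, top B: go to q1, push BB → (q1, 21021, BBBAZ)
  read 2, top B: go to q1, push AB → (q1, 1021, ABBBAZ)
  read 1, top A: go to q0, push ε → (q0, 021, BBBAZ)
  read 0, top B: go to q1, push BB → (q1, 21, BBBBAZ)
  read 2, top B: go to q1, push AB → (q1, 1, ABBBBAZ)
  read 1, top A: go to q0, push ε → (q0, ε, BBBBAZ)
All input consumed; M is in state q0.

q0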